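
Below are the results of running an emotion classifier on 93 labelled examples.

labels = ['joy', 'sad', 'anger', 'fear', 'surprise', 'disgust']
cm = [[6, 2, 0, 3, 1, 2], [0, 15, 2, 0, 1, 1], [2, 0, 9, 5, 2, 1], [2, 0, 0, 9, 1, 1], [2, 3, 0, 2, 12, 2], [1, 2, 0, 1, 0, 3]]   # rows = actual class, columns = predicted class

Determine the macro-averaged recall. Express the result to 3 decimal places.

Per-class recall (TP/(TP+FN)):
  joy: TP=6, FN=2+0+3+1+2=8 → 6/14 = 0.4286
  sad: TP=15, FN=0+2+0+1+1=4 → 15/19 = 0.7895
  anger: TP=9, FN=2+0+5+2+1=10 → 9/19 = 0.4737
  fear: TP=9, FN=2+0+0+1+1=4 → 9/13 = 0.6923
  surprise: TP=12, FN=2+3+0+2+2=9 → 12/21 = 0.5714
  disgust: TP=3, FN=1+2+0+1+0=4 → 3/7 = 0.4286
Macro-recall = mean = (0.4286 + 0.7895 + 0.4737 + 0.6923 + 0.5714 + 0.4286) / 6 = 0.564

0.564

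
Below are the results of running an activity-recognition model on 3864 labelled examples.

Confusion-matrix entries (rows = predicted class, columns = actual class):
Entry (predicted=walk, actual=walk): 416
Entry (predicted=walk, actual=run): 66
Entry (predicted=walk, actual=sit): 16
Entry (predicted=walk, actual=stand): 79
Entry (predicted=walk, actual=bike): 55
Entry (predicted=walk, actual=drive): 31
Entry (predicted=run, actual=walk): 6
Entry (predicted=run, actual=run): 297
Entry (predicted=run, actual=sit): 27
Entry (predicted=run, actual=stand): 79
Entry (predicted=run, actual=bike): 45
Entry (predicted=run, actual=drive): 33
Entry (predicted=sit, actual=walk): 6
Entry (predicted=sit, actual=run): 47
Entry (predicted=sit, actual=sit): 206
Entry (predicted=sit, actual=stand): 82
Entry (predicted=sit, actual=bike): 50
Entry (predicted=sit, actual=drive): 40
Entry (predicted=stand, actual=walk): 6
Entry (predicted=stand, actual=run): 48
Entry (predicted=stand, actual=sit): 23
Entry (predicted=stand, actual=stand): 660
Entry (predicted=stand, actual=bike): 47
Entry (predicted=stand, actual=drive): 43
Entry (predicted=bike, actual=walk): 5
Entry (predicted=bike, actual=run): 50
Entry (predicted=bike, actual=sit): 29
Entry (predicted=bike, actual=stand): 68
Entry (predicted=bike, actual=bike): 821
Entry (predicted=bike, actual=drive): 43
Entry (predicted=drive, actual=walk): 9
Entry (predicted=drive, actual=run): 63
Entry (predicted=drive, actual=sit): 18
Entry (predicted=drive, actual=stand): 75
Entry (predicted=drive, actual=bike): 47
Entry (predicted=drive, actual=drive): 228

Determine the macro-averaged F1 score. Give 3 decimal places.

0.648

Per-class F1 score (2·TP/(2·TP+FP+FN)):
  walk: TP=416, FP=66+16+79+55+31=247, FN=6+6+6+5+9=32 → 832/1111 = 0.7489
  run: TP=297, FP=6+27+79+45+33=190, FN=66+47+48+50+63=274 → 594/1058 = 0.5614
  sit: TP=206, FP=6+47+82+50+40=225, FN=16+27+23+29+18=113 → 412/750 = 0.5493
  stand: TP=660, FP=6+48+23+47+43=167, FN=79+79+82+68+75=383 → 1320/1870 = 0.7059
  bike: TP=821, FP=5+50+29+68+43=195, FN=55+45+50+47+47=244 → 1642/2081 = 0.7890
  drive: TP=228, FP=9+63+18+75+47=212, FN=31+33+40+43+43=190 → 456/858 = 0.5315
Macro-F1 score = mean = (0.7489 + 0.5614 + 0.5493 + 0.7059 + 0.7890 + 0.5315) / 6 = 0.648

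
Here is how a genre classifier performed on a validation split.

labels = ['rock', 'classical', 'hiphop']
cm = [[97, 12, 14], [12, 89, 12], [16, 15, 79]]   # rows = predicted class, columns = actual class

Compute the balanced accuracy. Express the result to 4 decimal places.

0.7652

Balanced accuracy = mean of per-class recall.
  rock: recall = 97/125 = 0.77600
  classical: recall = 89/116 = 0.76724
  hiphop: recall = 79/105 = 0.75238
Mean = (0.77600 + 0.76724 + 0.75238) / 3 = 0.7652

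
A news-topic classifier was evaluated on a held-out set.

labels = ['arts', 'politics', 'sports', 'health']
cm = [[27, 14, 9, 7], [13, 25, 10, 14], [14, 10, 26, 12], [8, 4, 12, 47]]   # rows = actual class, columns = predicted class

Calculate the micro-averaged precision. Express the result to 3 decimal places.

Micro-averaging pools counts across classes: ΣTP=125, ΣFP=127, ΣFN=127.
Micro-precision = TP/(TP+FP) on pooled counts = 0.496 (equals overall accuracy in single-label multiclass).

0.496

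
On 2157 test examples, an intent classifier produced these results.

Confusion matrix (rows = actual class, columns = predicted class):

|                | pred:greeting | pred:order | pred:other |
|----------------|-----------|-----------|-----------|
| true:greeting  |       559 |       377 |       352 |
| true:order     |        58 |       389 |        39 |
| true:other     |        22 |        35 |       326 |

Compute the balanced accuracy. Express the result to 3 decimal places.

0.695

Balanced accuracy = mean of per-class recall.
  greeting: recall = 559/1288 = 0.4340
  order: recall = 389/486 = 0.8004
  other: recall = 326/383 = 0.8512
Mean = (0.4340 + 0.8004 + 0.8512) / 3 = 0.695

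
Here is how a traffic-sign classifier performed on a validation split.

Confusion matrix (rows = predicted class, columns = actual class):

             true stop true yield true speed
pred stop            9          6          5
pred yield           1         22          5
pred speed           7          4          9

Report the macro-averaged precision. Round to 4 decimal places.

0.5619

Per-class precision (TP/(TP+FP)):
  stop: TP=9, FP=6+5=11 → 9/20 = 0.45000
  yield: TP=22, FP=1+5=6 → 22/28 = 0.78571
  speed: TP=9, FP=7+4=11 → 9/20 = 0.45000
Macro-precision = mean = (0.45000 + 0.78571 + 0.45000) / 3 = 0.5619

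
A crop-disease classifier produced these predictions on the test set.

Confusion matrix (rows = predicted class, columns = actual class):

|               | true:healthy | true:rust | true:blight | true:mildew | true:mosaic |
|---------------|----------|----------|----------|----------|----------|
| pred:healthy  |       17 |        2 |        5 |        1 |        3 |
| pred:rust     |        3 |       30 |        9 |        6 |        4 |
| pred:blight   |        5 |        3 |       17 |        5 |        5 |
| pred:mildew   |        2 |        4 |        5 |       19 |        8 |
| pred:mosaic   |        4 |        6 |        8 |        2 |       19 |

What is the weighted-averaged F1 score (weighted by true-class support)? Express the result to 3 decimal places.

Per-class F1 score (2·TP/(2·TP+FP+FN)):
  healthy: TP=17, FP=2+5+1+3=11, FN=3+5+2+4=14 → 34/59 = 0.5763
  rust: TP=30, FP=3+9+6+4=22, FN=2+3+4+6=15 → 60/97 = 0.6186
  blight: TP=17, FP=5+3+5+5=18, FN=5+9+5+8=27 → 34/79 = 0.4304
  mildew: TP=19, FP=2+4+5+8=19, FN=1+6+5+2=14 → 38/71 = 0.5352
  mosaic: TP=19, FP=4+6+8+2=20, FN=3+4+5+8=20 → 38/78 = 0.4872
Weighted-F1 score = Σ (supportᵢ/N)·F1 scoreᵢ with N=192: (31/192)·0.5763 + (45/192)·0.6186 + (44/192)·0.4304 + (33/192)·0.5352 + (39/192)·0.4872 = 0.528

0.528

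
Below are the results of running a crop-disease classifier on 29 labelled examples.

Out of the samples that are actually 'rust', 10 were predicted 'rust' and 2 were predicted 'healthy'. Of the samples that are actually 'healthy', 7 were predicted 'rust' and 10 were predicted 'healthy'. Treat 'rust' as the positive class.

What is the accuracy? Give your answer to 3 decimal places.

0.690

Accuracy = (TP+TN)/N = (10+10)/29 = 0.690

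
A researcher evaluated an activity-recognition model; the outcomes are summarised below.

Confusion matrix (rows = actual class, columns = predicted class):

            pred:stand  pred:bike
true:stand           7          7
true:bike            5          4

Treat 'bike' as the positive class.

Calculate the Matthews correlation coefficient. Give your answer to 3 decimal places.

MCC = (TP·TN − FP·FN) / √((TP+FP)(TP+FN)(TN+FP)(TN+FN))
Numerator = 4·7 − 7·5 = -7
Denominator = √(11·9·14·12) = √16632 = 128.9651
MCC = -7 / 128.9651 = -0.054

-0.054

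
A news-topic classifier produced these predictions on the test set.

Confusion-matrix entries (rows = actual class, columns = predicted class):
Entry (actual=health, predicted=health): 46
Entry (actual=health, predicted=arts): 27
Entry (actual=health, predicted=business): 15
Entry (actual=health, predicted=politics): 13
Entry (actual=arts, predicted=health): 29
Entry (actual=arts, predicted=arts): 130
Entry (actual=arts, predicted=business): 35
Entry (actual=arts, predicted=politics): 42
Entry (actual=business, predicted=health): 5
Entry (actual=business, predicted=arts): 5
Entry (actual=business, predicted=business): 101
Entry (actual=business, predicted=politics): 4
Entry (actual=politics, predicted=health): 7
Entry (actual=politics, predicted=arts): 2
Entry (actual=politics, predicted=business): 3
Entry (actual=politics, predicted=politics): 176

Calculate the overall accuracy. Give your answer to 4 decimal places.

Accuracy = trace / total = (46+130+101+176=453) / 640 = 453/640 = 0.7078

0.7078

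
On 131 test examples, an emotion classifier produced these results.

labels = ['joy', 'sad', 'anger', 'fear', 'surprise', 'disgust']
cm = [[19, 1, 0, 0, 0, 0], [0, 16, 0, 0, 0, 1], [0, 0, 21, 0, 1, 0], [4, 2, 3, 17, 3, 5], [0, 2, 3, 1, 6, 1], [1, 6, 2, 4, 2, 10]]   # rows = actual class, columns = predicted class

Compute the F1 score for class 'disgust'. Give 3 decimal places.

F1 score = 2·TP/(2·TP+FP+FN).
disgust: TP=10, FP=0+1+0+5+1=7, FN=1+6+2+4+2=15 → 20/42 = 0.4762

0.476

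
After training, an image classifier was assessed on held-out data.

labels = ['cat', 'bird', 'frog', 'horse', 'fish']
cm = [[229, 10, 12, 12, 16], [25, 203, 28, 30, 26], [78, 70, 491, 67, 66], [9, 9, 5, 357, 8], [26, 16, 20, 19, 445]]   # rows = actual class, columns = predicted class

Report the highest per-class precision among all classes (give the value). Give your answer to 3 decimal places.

0.883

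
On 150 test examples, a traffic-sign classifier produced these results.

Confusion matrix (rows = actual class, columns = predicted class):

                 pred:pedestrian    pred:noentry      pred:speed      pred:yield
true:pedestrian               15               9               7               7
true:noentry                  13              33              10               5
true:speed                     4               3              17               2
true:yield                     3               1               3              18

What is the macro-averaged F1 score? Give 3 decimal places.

0.550

Per-class F1 score (2·TP/(2·TP+FP+FN)):
  pedestrian: TP=15, FP=13+4+3=20, FN=9+7+7=23 → 30/73 = 0.4110
  noentry: TP=33, FP=9+3+1=13, FN=13+10+5=28 → 66/107 = 0.6168
  speed: TP=17, FP=7+10+3=20, FN=4+3+2=9 → 34/63 = 0.5397
  yield: TP=18, FP=7+5+2=14, FN=3+1+3=7 → 36/57 = 0.6316
Macro-F1 score = mean = (0.4110 + 0.6168 + 0.5397 + 0.6316) / 4 = 0.550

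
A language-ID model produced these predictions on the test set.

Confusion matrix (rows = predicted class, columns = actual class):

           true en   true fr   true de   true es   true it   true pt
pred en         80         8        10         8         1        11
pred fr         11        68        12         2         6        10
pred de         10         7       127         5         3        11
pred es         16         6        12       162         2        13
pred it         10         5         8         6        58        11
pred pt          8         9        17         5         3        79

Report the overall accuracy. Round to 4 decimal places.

0.7000

Accuracy = trace / total = (80+68+127+162+58+79=574) / 820 = 574/820 = 0.7000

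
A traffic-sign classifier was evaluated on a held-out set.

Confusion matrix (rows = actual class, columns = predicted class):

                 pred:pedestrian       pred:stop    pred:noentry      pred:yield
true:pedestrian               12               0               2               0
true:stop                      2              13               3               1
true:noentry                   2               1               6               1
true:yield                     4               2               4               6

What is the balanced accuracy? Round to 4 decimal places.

0.6291

Balanced accuracy = mean of per-class recall.
  pedestrian: recall = 12/14 = 0.85714
  stop: recall = 13/19 = 0.68421
  noentry: recall = 6/10 = 0.60000
  yield: recall = 6/16 = 0.37500
Mean = (0.85714 + 0.68421 + 0.60000 + 0.37500) / 4 = 0.6291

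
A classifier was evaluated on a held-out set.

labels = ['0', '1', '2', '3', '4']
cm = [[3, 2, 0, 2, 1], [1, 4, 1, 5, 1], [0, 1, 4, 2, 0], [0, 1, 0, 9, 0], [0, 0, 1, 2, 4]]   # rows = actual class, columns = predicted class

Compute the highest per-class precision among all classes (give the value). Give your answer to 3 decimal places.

Per-class precision (TP/(TP+FP)):
  0: TP=3, FP=1+0+0+0=1 → 3/4 = 0.7500
  1: TP=4, FP=2+1+1+0=4 → 4/8 = 0.5000
  2: TP=4, FP=0+1+0+1=2 → 4/6 = 0.6667
  3: TP=9, FP=2+5+2+2=11 → 9/20 = 0.4500
  4: TP=4, FP=1+1+0+0=2 → 4/6 = 0.6667
Highest is class '0' with precision = 0.750.

0.750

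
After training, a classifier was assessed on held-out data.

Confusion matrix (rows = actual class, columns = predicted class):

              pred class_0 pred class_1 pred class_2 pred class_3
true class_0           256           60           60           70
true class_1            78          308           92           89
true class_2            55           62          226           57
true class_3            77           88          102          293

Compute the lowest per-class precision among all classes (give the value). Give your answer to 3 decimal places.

Per-class precision (TP/(TP+FP)):
  class_0: TP=256, FP=78+55+77=210 → 256/466 = 0.5494
  class_1: TP=308, FP=60+62+88=210 → 308/518 = 0.5946
  class_2: TP=226, FP=60+92+102=254 → 226/480 = 0.4708
  class_3: TP=293, FP=70+89+57=216 → 293/509 = 0.5756
Lowest is class 'class_2' with precision = 0.471.

0.471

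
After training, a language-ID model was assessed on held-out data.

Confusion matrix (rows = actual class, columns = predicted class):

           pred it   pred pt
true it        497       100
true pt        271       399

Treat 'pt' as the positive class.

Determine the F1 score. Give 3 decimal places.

Precision = TP/(TP+FP) = 399/499 = 0.7996
Recall = TP/(TP+FN) = 399/670 = 0.5955
F1 = 2·TP/(2·TP+FP+FN) = 798/1169 = 0.683

0.683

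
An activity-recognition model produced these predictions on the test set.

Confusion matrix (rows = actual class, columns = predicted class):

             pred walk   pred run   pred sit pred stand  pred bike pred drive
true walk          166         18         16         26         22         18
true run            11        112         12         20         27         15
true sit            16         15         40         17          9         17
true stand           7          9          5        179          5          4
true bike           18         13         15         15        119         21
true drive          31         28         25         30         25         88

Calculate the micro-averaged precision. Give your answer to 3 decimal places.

0.580

Micro-averaging pools counts across classes: ΣTP=704, ΣFP=510, ΣFN=510.
Micro-precision = TP/(TP+FP) on pooled counts = 0.580 (equals overall accuracy in single-label multiclass).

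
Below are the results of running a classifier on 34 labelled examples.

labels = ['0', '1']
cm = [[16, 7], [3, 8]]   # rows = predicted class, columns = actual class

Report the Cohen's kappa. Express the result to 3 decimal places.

Observed agreement pₒ = trace/N = 24/34 = 0.7059
Expected agreement pₑ = Σ (rowᵢ·colᵢ)/N² = (19·23 + 15·11)/34² = 0.5208
κ = (pₒ − pₑ)/(1 − pₑ) = (0.7059 − 0.5208)/(1 − 0.5208) = 0.386

0.386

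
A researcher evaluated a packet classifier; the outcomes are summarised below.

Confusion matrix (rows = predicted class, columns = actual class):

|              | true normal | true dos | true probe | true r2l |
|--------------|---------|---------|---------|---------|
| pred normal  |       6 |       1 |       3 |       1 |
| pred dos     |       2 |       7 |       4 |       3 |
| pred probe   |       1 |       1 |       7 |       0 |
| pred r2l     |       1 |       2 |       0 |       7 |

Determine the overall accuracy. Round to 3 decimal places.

Accuracy = trace / total = (6+7+7+7=27) / 46 = 27/46 = 0.587

0.587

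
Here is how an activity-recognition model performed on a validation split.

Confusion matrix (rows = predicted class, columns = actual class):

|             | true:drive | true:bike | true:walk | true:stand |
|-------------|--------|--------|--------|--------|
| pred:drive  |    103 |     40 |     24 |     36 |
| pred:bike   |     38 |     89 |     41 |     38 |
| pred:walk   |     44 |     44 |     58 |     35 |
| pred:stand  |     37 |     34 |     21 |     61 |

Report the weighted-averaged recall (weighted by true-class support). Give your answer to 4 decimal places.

0.4186

Per-class recall (TP/(TP+FN)):
  drive: TP=103, FN=38+44+37=119 → 103/222 = 0.46396
  bike: TP=89, FN=40+44+34=118 → 89/207 = 0.42995
  walk: TP=58, FN=24+41+21=86 → 58/144 = 0.40278
  stand: TP=61, FN=36+38+35=109 → 61/170 = 0.35882
Weighted-recall = Σ (supportᵢ/N)·recallᵢ with N=743: (222/743)·0.46396 + (207/743)·0.42995 + (144/743)·0.40278 + (170/743)·0.35882 = 0.4186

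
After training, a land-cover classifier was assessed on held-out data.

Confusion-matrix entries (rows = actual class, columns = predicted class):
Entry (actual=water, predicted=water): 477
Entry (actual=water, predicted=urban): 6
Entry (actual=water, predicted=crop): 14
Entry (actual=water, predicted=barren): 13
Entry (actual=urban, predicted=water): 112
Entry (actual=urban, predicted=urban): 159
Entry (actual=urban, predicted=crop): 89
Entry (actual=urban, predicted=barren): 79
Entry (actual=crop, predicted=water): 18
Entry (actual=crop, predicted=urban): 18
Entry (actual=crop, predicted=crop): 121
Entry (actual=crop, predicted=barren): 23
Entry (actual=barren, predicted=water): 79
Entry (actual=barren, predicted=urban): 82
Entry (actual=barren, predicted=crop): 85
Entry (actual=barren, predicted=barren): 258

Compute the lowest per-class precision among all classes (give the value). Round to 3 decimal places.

Per-class precision (TP/(TP+FP)):
  water: TP=477, FP=112+18+79=209 → 477/686 = 0.6953
  urban: TP=159, FP=6+18+82=106 → 159/265 = 0.6000
  crop: TP=121, FP=14+89+85=188 → 121/309 = 0.3916
  barren: TP=258, FP=13+79+23=115 → 258/373 = 0.6917
Lowest is class 'crop' with precision = 0.392.

0.392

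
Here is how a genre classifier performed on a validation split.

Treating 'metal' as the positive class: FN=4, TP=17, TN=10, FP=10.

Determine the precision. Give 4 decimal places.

Precision = TP/(TP+FP) = 17/(17+10) = 17/27 = 0.6296

0.6296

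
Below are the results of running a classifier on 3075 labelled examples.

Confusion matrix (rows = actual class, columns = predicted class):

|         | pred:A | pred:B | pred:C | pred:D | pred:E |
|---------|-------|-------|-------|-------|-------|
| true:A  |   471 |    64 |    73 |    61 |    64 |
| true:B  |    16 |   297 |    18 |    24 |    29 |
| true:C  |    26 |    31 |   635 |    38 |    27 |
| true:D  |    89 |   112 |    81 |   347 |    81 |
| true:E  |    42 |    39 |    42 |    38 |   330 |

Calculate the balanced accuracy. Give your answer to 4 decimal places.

0.6831

Balanced accuracy = mean of per-class recall.
  A: recall = 471/733 = 0.64256
  B: recall = 297/384 = 0.77344
  C: recall = 635/757 = 0.83884
  D: recall = 347/710 = 0.48873
  E: recall = 330/491 = 0.67210
Mean = (0.64256 + 0.77344 + 0.83884 + 0.48873 + 0.67210) / 5 = 0.6831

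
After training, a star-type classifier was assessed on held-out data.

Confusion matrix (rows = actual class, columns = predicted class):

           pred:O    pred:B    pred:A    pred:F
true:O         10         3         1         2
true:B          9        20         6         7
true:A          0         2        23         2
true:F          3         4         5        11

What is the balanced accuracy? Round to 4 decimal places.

Balanced accuracy = mean of per-class recall.
  O: recall = 10/16 = 0.62500
  B: recall = 20/42 = 0.47619
  A: recall = 23/27 = 0.85185
  F: recall = 11/23 = 0.47826
Mean = (0.62500 + 0.47619 + 0.85185 + 0.47826) / 4 = 0.6078

0.6078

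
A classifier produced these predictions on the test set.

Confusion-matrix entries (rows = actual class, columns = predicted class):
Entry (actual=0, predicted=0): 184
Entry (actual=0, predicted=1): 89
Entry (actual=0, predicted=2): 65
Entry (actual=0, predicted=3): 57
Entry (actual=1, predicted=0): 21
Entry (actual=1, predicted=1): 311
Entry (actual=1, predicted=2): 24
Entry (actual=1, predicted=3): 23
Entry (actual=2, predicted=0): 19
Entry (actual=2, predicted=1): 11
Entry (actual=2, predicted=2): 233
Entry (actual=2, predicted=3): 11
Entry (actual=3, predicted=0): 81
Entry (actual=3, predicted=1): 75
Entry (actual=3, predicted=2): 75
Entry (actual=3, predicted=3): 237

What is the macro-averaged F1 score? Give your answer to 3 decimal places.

0.634

Per-class F1 score (2·TP/(2·TP+FP+FN)):
  0: TP=184, FP=21+19+81=121, FN=89+65+57=211 → 368/700 = 0.5257
  1: TP=311, FP=89+11+75=175, FN=21+24+23=68 → 622/865 = 0.7191
  2: TP=233, FP=65+24+75=164, FN=19+11+11=41 → 466/671 = 0.6945
  3: TP=237, FP=57+23+11=91, FN=81+75+75=231 → 474/796 = 0.5955
Macro-F1 score = mean = (0.5257 + 0.7191 + 0.6945 + 0.5955) / 4 = 0.634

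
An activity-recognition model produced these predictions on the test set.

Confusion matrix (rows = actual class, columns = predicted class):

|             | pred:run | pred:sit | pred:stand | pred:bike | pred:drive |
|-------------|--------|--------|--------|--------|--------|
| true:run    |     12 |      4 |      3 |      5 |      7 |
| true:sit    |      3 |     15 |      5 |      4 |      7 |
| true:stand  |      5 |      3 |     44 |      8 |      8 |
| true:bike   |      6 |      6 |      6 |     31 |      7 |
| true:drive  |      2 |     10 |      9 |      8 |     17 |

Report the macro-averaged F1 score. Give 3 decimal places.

0.480

Per-class F1 score (2·TP/(2·TP+FP+FN)):
  run: TP=12, FP=3+5+6+2=16, FN=4+3+5+7=19 → 24/59 = 0.4068
  sit: TP=15, FP=4+3+6+10=23, FN=3+5+4+7=19 → 30/72 = 0.4167
  stand: TP=44, FP=3+5+6+9=23, FN=5+3+8+8=24 → 88/135 = 0.6519
  bike: TP=31, FP=5+4+8+8=25, FN=6+6+6+7=25 → 62/112 = 0.5536
  drive: TP=17, FP=7+7+8+7=29, FN=2+10+9+8=29 → 34/92 = 0.3696
Macro-F1 score = mean = (0.4068 + 0.4167 + 0.6519 + 0.5536 + 0.3696) / 5 = 0.480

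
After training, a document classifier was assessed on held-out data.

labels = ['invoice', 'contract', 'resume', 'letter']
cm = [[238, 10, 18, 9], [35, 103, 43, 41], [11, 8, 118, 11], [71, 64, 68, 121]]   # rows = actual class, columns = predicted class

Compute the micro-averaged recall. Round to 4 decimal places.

Micro-averaging pools counts across classes: ΣTP=580, ΣFP=389, ΣFN=389.
Micro-recall = TP/(TP+FN) on pooled counts = 0.5986 (equals overall accuracy in single-label multiclass).

0.5986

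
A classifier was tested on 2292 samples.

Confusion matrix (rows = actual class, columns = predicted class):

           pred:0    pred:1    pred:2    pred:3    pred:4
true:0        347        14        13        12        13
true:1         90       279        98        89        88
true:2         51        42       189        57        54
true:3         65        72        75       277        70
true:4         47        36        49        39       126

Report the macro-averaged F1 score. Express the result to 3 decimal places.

Per-class F1 score (2·TP/(2·TP+FP+FN)):
  0: TP=347, FP=90+51+65+47=253, FN=14+13+12+13=52 → 694/999 = 0.6947
  1: TP=279, FP=14+42+72+36=164, FN=90+98+89+88=365 → 558/1087 = 0.5133
  2: TP=189, FP=13+98+75+49=235, FN=51+42+57+54=204 → 378/817 = 0.4627
  3: TP=277, FP=12+89+57+39=197, FN=65+72+75+70=282 → 554/1033 = 0.5363
  4: TP=126, FP=13+88+54+70=225, FN=47+36+49+39=171 → 252/648 = 0.3889
Macro-F1 score = mean = (0.6947 + 0.5133 + 0.4627 + 0.5363 + 0.3889) / 5 = 0.519

0.519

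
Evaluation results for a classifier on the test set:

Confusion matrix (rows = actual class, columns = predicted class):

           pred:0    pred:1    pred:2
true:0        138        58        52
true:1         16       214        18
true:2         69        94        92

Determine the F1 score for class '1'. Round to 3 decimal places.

0.697

One-vs-rest for '1': TP = diagonal; FP = other classes predicted '1'; FN = '1' predicted as other.
F1 score = 2·TP/(2·TP+FP+FN).
1: TP=214, FP=58+94=152, FN=16+18=34 → 428/614 = 0.6971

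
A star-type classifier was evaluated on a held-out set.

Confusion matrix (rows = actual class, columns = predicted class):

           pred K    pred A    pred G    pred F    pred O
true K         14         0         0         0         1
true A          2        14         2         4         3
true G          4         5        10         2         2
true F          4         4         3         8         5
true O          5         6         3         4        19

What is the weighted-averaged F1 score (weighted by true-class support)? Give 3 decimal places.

Per-class F1 score (2·TP/(2·TP+FP+FN)):
  K: TP=14, FP=2+4+4+5=15, FN=0+0+0+1=1 → 28/44 = 0.6364
  A: TP=14, FP=0+5+4+6=15, FN=2+2+4+3=11 → 28/54 = 0.5185
  G: TP=10, FP=0+2+3+3=8, FN=4+5+2+2=13 → 20/41 = 0.4878
  F: TP=8, FP=0+4+2+4=10, FN=4+4+3+5=16 → 16/42 = 0.3810
  O: TP=19, FP=1+3+2+5=11, FN=5+6+3+4=18 → 38/67 = 0.5672
Weighted-F1 score = Σ (supportᵢ/N)·F1 scoreᵢ with N=124: (15/124)·0.6364 + (25/124)·0.5185 + (23/124)·0.4878 + (24/124)·0.3810 + (37/124)·0.5672 = 0.515

0.515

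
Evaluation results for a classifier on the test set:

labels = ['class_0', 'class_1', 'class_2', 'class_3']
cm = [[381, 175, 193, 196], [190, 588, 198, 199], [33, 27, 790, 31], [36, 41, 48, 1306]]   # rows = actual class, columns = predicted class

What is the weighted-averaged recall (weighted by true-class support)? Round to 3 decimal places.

0.692

Per-class recall (TP/(TP+FN)):
  class_0: TP=381, FN=175+193+196=564 → 381/945 = 0.4032
  class_1: TP=588, FN=190+198+199=587 → 588/1175 = 0.5004
  class_2: TP=790, FN=33+27+31=91 → 790/881 = 0.8967
  class_3: TP=1306, FN=36+41+48=125 → 1306/1431 = 0.9126
Weighted-recall = Σ (supportᵢ/N)·recallᵢ with N=4432: (945/4432)·0.4032 + (1175/4432)·0.5004 + (881/4432)·0.8967 + (1431/4432)·0.9126 = 0.692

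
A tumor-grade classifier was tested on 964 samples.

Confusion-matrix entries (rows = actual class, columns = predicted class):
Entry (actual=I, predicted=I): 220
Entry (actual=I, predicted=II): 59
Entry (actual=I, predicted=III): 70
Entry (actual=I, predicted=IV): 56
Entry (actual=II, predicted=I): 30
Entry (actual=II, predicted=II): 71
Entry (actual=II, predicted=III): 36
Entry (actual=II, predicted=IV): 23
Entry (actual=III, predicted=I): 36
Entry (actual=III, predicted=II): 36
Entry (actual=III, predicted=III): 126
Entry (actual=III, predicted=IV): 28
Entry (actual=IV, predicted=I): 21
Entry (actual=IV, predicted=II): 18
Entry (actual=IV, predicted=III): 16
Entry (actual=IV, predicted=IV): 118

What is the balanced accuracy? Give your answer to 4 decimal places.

Balanced accuracy = mean of per-class recall.
  I: recall = 220/405 = 0.54321
  II: recall = 71/160 = 0.44375
  III: recall = 126/226 = 0.55752
  IV: recall = 118/173 = 0.68208
Mean = (0.54321 + 0.44375 + 0.55752 + 0.68208) / 4 = 0.5566

0.5566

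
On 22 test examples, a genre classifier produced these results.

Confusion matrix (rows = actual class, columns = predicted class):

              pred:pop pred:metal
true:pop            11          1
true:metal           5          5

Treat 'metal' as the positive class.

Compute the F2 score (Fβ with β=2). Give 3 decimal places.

Fβ = (1+β²)·TP / ((1+β²)·TP + β²·FN + FP), with β²=4
= 5·5 / (5·5 + 4·5 + 1) = 0.543

0.543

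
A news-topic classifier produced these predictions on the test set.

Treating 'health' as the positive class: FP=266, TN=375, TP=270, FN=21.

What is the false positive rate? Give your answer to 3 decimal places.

0.415

FPR = FP/(FP+TN) = 266/(266+375) = 0.415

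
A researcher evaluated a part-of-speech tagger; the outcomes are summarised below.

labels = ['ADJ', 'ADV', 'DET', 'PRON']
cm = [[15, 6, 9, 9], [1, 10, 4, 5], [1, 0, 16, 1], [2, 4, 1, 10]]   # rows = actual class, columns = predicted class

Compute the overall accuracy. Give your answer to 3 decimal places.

0.543

Accuracy = trace / total = (15+10+16+10=51) / 94 = 51/94 = 0.543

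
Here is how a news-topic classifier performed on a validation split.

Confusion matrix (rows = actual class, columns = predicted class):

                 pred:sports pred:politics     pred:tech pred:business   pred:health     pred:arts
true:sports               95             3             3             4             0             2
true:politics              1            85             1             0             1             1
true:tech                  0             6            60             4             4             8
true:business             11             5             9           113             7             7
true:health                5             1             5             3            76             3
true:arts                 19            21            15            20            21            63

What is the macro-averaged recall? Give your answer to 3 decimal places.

Per-class recall (TP/(TP+FN)):
  sports: TP=95, FN=3+3+4+0+2=12 → 95/107 = 0.8879
  politics: TP=85, FN=1+1+0+1+1=4 → 85/89 = 0.9551
  tech: TP=60, FN=0+6+4+4+8=22 → 60/82 = 0.7317
  business: TP=113, FN=11+5+9+7+7=39 → 113/152 = 0.7434
  health: TP=76, FN=5+1+5+3+3=17 → 76/93 = 0.8172
  arts: TP=63, FN=19+21+15+20+21=96 → 63/159 = 0.3962
Macro-recall = mean = (0.8879 + 0.9551 + 0.7317 + 0.7434 + 0.8172 + 0.3962) / 6 = 0.755

0.755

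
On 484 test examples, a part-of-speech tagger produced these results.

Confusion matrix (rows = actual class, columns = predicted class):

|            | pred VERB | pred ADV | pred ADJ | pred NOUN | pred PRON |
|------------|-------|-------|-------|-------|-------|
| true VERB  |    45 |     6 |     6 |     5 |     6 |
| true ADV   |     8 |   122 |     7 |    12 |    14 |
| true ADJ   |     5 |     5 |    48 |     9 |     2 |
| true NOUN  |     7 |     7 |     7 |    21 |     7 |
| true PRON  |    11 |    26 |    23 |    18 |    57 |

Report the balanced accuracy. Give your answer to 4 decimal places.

0.5913

Balanced accuracy = mean of per-class recall.
  VERB: recall = 45/68 = 0.66176
  ADV: recall = 122/163 = 0.74847
  ADJ: recall = 48/69 = 0.69565
  NOUN: recall = 21/49 = 0.42857
  PRON: recall = 57/135 = 0.42222
Mean = (0.66176 + 0.74847 + 0.69565 + 0.42857 + 0.42222) / 5 = 0.5913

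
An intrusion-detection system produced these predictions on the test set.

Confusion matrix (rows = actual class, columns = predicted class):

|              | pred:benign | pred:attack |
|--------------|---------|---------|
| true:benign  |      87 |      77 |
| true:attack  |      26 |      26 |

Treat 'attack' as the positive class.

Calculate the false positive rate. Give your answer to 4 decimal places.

0.4695

FPR = FP/(FP+TN) = 77/(77+87) = 0.4695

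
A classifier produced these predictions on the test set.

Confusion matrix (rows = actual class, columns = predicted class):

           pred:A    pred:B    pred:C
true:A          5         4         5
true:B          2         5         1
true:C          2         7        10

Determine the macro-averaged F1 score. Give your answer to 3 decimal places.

0.474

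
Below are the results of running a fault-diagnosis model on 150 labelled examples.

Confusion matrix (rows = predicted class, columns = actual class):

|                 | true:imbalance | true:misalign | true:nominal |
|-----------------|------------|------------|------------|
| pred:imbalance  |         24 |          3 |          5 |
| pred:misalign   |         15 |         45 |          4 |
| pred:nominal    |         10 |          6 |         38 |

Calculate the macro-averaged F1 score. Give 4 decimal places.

Per-class F1 score (2·TP/(2·TP+FP+FN)):
  imbalance: TP=24, FP=3+5=8, FN=15+10=25 → 48/81 = 0.59259
  misalign: TP=45, FP=15+4=19, FN=3+6=9 → 90/118 = 0.76271
  nominal: TP=38, FP=10+6=16, FN=5+4=9 → 76/101 = 0.75248
Macro-F1 score = mean = (0.59259 + 0.76271 + 0.75248) / 3 = 0.7026

0.7026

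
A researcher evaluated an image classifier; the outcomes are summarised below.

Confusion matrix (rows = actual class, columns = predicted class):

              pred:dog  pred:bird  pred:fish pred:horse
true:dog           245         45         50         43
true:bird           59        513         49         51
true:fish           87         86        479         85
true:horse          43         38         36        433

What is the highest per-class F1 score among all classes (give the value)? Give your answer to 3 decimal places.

Per-class F1 score (2·TP/(2·TP+FP+FN)):
  dog: TP=245, FP=59+87+43=189, FN=45+50+43=138 → 490/817 = 0.5998
  bird: TP=513, FP=45+86+38=169, FN=59+49+51=159 → 1026/1354 = 0.7578
  fish: TP=479, FP=50+49+36=135, FN=87+86+85=258 → 958/1351 = 0.7091
  horse: TP=433, FP=43+51+85=179, FN=43+38+36=117 → 866/1162 = 0.7453
Highest is class 'bird' with F1 score = 0.758.

0.758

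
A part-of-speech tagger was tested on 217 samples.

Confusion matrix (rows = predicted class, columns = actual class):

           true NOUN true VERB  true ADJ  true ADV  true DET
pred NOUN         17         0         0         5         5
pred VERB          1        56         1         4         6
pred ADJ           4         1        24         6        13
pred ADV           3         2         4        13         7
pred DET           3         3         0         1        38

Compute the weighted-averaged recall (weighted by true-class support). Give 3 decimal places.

0.682

Per-class recall (TP/(TP+FN)):
  NOUN: TP=17, FN=1+4+3+3=11 → 17/28 = 0.6071
  VERB: TP=56, FN=0+1+2+3=6 → 56/62 = 0.9032
  ADJ: TP=24, FN=0+1+4+0=5 → 24/29 = 0.8276
  ADV: TP=13, FN=5+4+6+1=16 → 13/29 = 0.4483
  DET: TP=38, FN=5+6+13+7=31 → 38/69 = 0.5507
Weighted-recall = Σ (supportᵢ/N)·recallᵢ with N=217: (28/217)·0.6071 + (62/217)·0.9032 + (29/217)·0.8276 + (29/217)·0.4483 + (69/217)·0.5507 = 0.682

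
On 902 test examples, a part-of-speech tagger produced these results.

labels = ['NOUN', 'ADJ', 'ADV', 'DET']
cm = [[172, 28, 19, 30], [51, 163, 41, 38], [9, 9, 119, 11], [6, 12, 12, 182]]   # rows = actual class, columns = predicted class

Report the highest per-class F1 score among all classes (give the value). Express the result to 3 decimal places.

Per-class F1 score (2·TP/(2·TP+FP+FN)):
  NOUN: TP=172, FP=51+9+6=66, FN=28+19+30=77 → 344/487 = 0.7064
  ADJ: TP=163, FP=28+9+12=49, FN=51+41+38=130 → 326/505 = 0.6455
  ADV: TP=119, FP=19+41+12=72, FN=9+9+11=29 → 238/339 = 0.7021
  DET: TP=182, FP=30+38+11=79, FN=6+12+12=30 → 364/473 = 0.7696
Highest is class 'DET' with F1 score = 0.770.

0.770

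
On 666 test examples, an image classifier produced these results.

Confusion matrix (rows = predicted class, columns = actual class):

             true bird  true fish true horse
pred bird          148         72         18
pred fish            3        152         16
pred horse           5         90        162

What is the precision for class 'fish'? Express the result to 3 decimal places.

One-vs-rest for 'fish': TP = diagonal; FP = other classes predicted 'fish'; FN = 'fish' predicted as other.
precision = TP/(TP+FP).
fish: TP=152, FP=3+16=19 → 152/171 = 0.8889

0.889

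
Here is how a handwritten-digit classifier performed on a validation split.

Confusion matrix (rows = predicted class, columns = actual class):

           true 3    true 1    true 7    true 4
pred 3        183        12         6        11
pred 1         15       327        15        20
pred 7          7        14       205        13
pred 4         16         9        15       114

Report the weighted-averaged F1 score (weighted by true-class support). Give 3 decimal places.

0.844

Per-class F1 score (2·TP/(2·TP+FP+FN)):
  3: TP=183, FP=12+6+11=29, FN=15+7+16=38 → 366/433 = 0.8453
  1: TP=327, FP=15+15+20=50, FN=12+14+9=35 → 654/739 = 0.8850
  7: TP=205, FP=7+14+13=34, FN=6+15+15=36 → 410/480 = 0.8542
  4: TP=114, FP=16+9+15=40, FN=11+20+13=44 → 228/312 = 0.7308
Weighted-F1 score = Σ (supportᵢ/N)·F1 scoreᵢ with N=982: (221/982)·0.8453 + (362/982)·0.8850 + (241/982)·0.8542 + (158/982)·0.7308 = 0.844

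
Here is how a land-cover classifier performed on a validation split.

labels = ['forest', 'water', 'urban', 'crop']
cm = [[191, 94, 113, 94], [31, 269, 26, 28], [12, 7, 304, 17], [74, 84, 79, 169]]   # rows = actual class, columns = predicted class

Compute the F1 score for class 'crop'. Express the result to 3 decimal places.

0.473

Treat 'crop' as positive and all other classes as negative.
F1 score = 2·TP/(2·TP+FP+FN).
crop: TP=169, FP=94+28+17=139, FN=74+84+79=237 → 338/714 = 0.4734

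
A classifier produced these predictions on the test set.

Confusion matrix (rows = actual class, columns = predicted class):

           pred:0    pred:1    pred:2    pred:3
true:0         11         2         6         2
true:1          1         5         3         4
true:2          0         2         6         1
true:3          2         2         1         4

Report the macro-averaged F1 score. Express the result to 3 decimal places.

Per-class F1 score (2·TP/(2·TP+FP+FN)):
  0: TP=11, FP=1+0+2=3, FN=2+6+2=10 → 22/35 = 0.6286
  1: TP=5, FP=2+2+2=6, FN=1+3+4=8 → 10/24 = 0.4167
  2: TP=6, FP=6+3+1=10, FN=0+2+1=3 → 12/25 = 0.4800
  3: TP=4, FP=2+4+1=7, FN=2+2+1=5 → 8/20 = 0.4000
Macro-F1 score = mean = (0.6286 + 0.4167 + 0.4800 + 0.4000) / 4 = 0.481

0.481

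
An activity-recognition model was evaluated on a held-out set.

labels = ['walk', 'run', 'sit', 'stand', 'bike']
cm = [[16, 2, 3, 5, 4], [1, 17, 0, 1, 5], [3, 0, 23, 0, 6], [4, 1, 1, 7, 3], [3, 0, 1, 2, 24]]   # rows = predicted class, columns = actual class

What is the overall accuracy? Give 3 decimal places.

Accuracy = trace / total = (16+17+23+7+24=87) / 132 = 87/132 = 0.659

0.659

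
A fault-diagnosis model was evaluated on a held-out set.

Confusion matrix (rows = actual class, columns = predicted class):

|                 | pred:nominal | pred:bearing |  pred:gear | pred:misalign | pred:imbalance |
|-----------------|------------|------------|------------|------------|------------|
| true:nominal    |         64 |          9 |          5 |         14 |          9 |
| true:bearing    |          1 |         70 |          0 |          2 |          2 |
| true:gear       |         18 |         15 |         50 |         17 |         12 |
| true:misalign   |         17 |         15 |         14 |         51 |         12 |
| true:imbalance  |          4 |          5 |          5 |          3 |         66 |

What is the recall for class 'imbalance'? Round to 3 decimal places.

One-vs-rest for 'imbalance': TP = diagonal; FP = other classes predicted 'imbalance'; FN = 'imbalance' predicted as other.
recall = TP/(TP+FN).
imbalance: TP=66, FN=4+5+5+3=17 → 66/83 = 0.7952

0.795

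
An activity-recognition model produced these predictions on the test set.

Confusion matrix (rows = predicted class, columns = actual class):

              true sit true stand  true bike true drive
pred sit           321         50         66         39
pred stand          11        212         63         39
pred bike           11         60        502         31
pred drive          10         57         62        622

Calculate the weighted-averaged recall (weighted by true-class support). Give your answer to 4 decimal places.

0.7686

Per-class recall (TP/(TP+FN)):
  sit: TP=321, FN=11+11+10=32 → 321/353 = 0.90935
  stand: TP=212, FN=50+60+57=167 → 212/379 = 0.55937
  bike: TP=502, FN=66+63+62=191 → 502/693 = 0.72439
  drive: TP=622, FN=39+39+31=109 → 622/731 = 0.85089
Weighted-recall = Σ (supportᵢ/N)·recallᵢ with N=2156: (353/2156)·0.90935 + (379/2156)·0.55937 + (693/2156)·0.72439 + (731/2156)·0.85089 = 0.7686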